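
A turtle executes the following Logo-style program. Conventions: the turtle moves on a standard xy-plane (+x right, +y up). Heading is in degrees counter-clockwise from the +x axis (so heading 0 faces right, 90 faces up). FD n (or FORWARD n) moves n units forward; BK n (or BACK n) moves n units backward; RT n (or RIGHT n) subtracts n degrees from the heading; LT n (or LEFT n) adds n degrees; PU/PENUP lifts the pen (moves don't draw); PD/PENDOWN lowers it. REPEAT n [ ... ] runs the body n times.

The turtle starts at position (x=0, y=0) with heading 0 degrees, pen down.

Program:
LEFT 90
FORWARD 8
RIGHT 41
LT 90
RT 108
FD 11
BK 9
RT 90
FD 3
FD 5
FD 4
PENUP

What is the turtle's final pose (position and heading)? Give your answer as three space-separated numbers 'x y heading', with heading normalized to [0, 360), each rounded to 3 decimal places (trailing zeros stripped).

Executing turtle program step by step:
Start: pos=(0,0), heading=0, pen down
LT 90: heading 0 -> 90
FD 8: (0,0) -> (0,8) [heading=90, draw]
RT 41: heading 90 -> 49
LT 90: heading 49 -> 139
RT 108: heading 139 -> 31
FD 11: (0,8) -> (9.429,13.665) [heading=31, draw]
BK 9: (9.429,13.665) -> (1.714,9.03) [heading=31, draw]
RT 90: heading 31 -> 301
FD 3: (1.714,9.03) -> (3.259,6.459) [heading=301, draw]
FD 5: (3.259,6.459) -> (5.835,2.173) [heading=301, draw]
FD 4: (5.835,2.173) -> (7.895,-1.256) [heading=301, draw]
PU: pen up
Final: pos=(7.895,-1.256), heading=301, 6 segment(s) drawn

Answer: 7.895 -1.256 301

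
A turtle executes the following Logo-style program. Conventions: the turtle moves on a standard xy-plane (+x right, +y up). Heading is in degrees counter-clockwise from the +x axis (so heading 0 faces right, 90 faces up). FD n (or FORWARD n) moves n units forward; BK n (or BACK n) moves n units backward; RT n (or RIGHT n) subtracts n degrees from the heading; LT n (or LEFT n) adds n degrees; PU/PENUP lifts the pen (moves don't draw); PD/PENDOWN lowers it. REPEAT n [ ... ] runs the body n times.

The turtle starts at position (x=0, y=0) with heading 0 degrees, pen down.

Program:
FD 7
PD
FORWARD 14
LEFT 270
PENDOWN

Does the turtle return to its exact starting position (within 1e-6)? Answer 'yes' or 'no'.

Answer: no

Derivation:
Executing turtle program step by step:
Start: pos=(0,0), heading=0, pen down
FD 7: (0,0) -> (7,0) [heading=0, draw]
PD: pen down
FD 14: (7,0) -> (21,0) [heading=0, draw]
LT 270: heading 0 -> 270
PD: pen down
Final: pos=(21,0), heading=270, 2 segment(s) drawn

Start position: (0, 0)
Final position: (21, 0)
Distance = 21; >= 1e-6 -> NOT closed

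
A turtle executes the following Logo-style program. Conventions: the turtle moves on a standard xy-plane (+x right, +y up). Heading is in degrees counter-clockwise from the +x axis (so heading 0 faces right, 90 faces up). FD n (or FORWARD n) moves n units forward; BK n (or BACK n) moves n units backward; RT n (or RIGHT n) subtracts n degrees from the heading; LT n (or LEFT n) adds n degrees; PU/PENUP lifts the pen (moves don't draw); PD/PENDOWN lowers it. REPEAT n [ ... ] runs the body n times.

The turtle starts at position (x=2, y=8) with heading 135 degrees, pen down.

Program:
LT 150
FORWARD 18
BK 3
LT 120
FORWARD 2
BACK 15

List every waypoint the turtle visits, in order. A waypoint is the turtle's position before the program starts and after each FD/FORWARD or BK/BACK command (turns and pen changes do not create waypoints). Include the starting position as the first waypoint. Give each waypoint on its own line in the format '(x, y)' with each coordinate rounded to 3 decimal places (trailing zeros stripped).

Answer: (2, 8)
(6.659, -9.387)
(5.882, -6.489)
(7.296, -5.075)
(-3.31, -15.681)

Derivation:
Executing turtle program step by step:
Start: pos=(2,8), heading=135, pen down
LT 150: heading 135 -> 285
FD 18: (2,8) -> (6.659,-9.387) [heading=285, draw]
BK 3: (6.659,-9.387) -> (5.882,-6.489) [heading=285, draw]
LT 120: heading 285 -> 45
FD 2: (5.882,-6.489) -> (7.296,-5.075) [heading=45, draw]
BK 15: (7.296,-5.075) -> (-3.31,-15.681) [heading=45, draw]
Final: pos=(-3.31,-15.681), heading=45, 4 segment(s) drawn
Waypoints (5 total):
(2, 8)
(6.659, -9.387)
(5.882, -6.489)
(7.296, -5.075)
(-3.31, -15.681)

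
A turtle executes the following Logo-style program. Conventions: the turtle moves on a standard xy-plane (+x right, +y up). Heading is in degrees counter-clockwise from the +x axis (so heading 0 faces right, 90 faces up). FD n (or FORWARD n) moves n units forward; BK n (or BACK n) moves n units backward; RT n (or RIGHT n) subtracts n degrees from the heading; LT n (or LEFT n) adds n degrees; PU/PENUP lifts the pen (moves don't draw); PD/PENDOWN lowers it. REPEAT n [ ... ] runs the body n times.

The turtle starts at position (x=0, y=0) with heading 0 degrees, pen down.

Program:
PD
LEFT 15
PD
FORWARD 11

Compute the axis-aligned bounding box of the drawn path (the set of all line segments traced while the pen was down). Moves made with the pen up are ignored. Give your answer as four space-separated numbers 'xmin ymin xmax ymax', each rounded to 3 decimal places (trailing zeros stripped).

Executing turtle program step by step:
Start: pos=(0,0), heading=0, pen down
PD: pen down
LT 15: heading 0 -> 15
PD: pen down
FD 11: (0,0) -> (10.625,2.847) [heading=15, draw]
Final: pos=(10.625,2.847), heading=15, 1 segment(s) drawn

Segment endpoints: x in {0, 10.625}, y in {0, 2.847}
xmin=0, ymin=0, xmax=10.625, ymax=2.847

Answer: 0 0 10.625 2.847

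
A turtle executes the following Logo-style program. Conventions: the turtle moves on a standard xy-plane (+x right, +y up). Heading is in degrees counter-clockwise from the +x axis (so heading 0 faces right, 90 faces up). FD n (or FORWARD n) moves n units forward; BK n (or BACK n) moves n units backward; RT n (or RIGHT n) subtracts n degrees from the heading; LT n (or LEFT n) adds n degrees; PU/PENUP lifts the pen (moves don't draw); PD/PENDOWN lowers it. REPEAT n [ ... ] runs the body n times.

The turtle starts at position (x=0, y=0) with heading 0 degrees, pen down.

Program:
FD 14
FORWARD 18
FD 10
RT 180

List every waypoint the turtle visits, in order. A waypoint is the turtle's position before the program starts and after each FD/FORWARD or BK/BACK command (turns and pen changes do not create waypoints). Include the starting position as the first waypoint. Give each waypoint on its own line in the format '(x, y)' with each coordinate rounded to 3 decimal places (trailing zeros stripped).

Answer: (0, 0)
(14, 0)
(32, 0)
(42, 0)

Derivation:
Executing turtle program step by step:
Start: pos=(0,0), heading=0, pen down
FD 14: (0,0) -> (14,0) [heading=0, draw]
FD 18: (14,0) -> (32,0) [heading=0, draw]
FD 10: (32,0) -> (42,0) [heading=0, draw]
RT 180: heading 0 -> 180
Final: pos=(42,0), heading=180, 3 segment(s) drawn
Waypoints (4 total):
(0, 0)
(14, 0)
(32, 0)
(42, 0)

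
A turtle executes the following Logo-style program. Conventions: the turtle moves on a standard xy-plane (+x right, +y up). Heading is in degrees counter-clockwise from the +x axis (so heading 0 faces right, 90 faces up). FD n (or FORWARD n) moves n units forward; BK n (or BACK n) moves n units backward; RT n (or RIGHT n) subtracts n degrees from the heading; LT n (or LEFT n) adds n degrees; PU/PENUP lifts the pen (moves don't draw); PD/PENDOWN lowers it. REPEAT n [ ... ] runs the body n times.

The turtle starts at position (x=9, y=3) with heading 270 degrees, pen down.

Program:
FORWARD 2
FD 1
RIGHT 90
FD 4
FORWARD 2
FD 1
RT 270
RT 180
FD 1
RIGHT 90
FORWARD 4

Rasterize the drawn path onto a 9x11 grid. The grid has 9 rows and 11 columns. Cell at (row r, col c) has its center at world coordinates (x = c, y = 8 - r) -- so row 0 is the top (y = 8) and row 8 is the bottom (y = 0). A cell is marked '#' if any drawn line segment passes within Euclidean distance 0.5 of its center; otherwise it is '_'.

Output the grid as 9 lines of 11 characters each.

Segment 0: (9,3) -> (9,1)
Segment 1: (9,1) -> (9,0)
Segment 2: (9,0) -> (5,0)
Segment 3: (5,0) -> (3,0)
Segment 4: (3,0) -> (2,0)
Segment 5: (2,0) -> (2,1)
Segment 6: (2,1) -> (6,1)

Answer: ___________
___________
___________
___________
___________
_________#_
_________#_
__#####__#_
__########_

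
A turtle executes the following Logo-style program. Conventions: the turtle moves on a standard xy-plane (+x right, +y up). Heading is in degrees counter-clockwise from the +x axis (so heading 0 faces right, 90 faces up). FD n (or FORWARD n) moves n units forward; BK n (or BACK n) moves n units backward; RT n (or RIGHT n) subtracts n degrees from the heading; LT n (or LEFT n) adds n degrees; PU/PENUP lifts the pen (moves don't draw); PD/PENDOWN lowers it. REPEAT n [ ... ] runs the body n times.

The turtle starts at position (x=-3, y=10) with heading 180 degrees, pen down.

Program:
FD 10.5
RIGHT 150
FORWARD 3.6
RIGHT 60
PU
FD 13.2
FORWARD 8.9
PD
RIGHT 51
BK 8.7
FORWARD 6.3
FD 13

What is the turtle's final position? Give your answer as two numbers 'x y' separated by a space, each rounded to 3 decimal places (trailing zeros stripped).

Executing turtle program step by step:
Start: pos=(-3,10), heading=180, pen down
FD 10.5: (-3,10) -> (-13.5,10) [heading=180, draw]
RT 150: heading 180 -> 30
FD 3.6: (-13.5,10) -> (-10.382,11.8) [heading=30, draw]
RT 60: heading 30 -> 330
PU: pen up
FD 13.2: (-10.382,11.8) -> (1.049,5.2) [heading=330, move]
FD 8.9: (1.049,5.2) -> (8.757,0.75) [heading=330, move]
PD: pen down
RT 51: heading 330 -> 279
BK 8.7: (8.757,0.75) -> (7.396,9.343) [heading=279, draw]
FD 6.3: (7.396,9.343) -> (8.381,3.12) [heading=279, draw]
FD 13: (8.381,3.12) -> (10.415,-9.719) [heading=279, draw]
Final: pos=(10.415,-9.719), heading=279, 5 segment(s) drawn

Answer: 10.415 -9.719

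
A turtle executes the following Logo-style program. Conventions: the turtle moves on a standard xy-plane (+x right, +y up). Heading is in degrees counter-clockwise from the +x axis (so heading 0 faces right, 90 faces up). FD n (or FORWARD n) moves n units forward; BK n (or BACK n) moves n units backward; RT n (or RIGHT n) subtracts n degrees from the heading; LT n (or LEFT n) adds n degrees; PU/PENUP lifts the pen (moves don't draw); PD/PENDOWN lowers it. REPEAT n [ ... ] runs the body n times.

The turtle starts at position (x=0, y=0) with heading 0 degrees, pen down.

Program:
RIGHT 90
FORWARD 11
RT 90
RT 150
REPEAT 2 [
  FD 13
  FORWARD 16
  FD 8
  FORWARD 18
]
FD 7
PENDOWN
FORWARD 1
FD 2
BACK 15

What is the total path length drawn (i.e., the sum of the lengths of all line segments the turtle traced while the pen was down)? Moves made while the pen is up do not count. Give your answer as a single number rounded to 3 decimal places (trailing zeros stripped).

Answer: 146

Derivation:
Executing turtle program step by step:
Start: pos=(0,0), heading=0, pen down
RT 90: heading 0 -> 270
FD 11: (0,0) -> (0,-11) [heading=270, draw]
RT 90: heading 270 -> 180
RT 150: heading 180 -> 30
REPEAT 2 [
  -- iteration 1/2 --
  FD 13: (0,-11) -> (11.258,-4.5) [heading=30, draw]
  FD 16: (11.258,-4.5) -> (25.115,3.5) [heading=30, draw]
  FD 8: (25.115,3.5) -> (32.043,7.5) [heading=30, draw]
  FD 18: (32.043,7.5) -> (47.631,16.5) [heading=30, draw]
  -- iteration 2/2 --
  FD 13: (47.631,16.5) -> (58.89,23) [heading=30, draw]
  FD 16: (58.89,23) -> (72.746,31) [heading=30, draw]
  FD 8: (72.746,31) -> (79.674,35) [heading=30, draw]
  FD 18: (79.674,35) -> (95.263,44) [heading=30, draw]
]
FD 7: (95.263,44) -> (101.325,47.5) [heading=30, draw]
PD: pen down
FD 1: (101.325,47.5) -> (102.191,48) [heading=30, draw]
FD 2: (102.191,48) -> (103.923,49) [heading=30, draw]
BK 15: (103.923,49) -> (90.933,41.5) [heading=30, draw]
Final: pos=(90.933,41.5), heading=30, 13 segment(s) drawn

Segment lengths:
  seg 1: (0,0) -> (0,-11), length = 11
  seg 2: (0,-11) -> (11.258,-4.5), length = 13
  seg 3: (11.258,-4.5) -> (25.115,3.5), length = 16
  seg 4: (25.115,3.5) -> (32.043,7.5), length = 8
  seg 5: (32.043,7.5) -> (47.631,16.5), length = 18
  seg 6: (47.631,16.5) -> (58.89,23), length = 13
  seg 7: (58.89,23) -> (72.746,31), length = 16
  seg 8: (72.746,31) -> (79.674,35), length = 8
  seg 9: (79.674,35) -> (95.263,44), length = 18
  seg 10: (95.263,44) -> (101.325,47.5), length = 7
  seg 11: (101.325,47.5) -> (102.191,48), length = 1
  seg 12: (102.191,48) -> (103.923,49), length = 2
  seg 13: (103.923,49) -> (90.933,41.5), length = 15
Total = 146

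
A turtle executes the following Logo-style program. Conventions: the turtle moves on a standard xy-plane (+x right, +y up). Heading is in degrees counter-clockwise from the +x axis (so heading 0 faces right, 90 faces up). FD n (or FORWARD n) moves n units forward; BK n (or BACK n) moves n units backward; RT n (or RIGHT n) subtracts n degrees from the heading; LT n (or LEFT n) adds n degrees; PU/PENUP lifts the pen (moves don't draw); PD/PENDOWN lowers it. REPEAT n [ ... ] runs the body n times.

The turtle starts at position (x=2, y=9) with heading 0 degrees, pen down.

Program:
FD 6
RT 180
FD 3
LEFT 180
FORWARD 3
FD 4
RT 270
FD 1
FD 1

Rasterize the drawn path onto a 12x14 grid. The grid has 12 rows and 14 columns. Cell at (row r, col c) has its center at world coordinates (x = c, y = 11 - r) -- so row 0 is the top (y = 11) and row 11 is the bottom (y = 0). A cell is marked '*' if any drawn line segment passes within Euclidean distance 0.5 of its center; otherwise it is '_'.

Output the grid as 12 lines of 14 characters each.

Answer: ____________*_
____________*_
__***********_
______________
______________
______________
______________
______________
______________
______________
______________
______________

Derivation:
Segment 0: (2,9) -> (8,9)
Segment 1: (8,9) -> (5,9)
Segment 2: (5,9) -> (8,9)
Segment 3: (8,9) -> (12,9)
Segment 4: (12,9) -> (12,10)
Segment 5: (12,10) -> (12,11)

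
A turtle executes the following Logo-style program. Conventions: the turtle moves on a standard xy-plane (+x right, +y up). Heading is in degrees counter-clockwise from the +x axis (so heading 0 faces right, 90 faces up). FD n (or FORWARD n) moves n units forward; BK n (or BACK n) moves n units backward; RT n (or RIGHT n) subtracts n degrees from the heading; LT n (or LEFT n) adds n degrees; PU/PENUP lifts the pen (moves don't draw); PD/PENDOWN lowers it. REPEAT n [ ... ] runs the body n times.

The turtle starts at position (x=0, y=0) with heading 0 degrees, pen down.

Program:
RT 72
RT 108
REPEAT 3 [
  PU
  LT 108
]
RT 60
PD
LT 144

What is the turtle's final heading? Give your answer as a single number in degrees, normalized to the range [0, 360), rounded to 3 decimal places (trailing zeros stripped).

Executing turtle program step by step:
Start: pos=(0,0), heading=0, pen down
RT 72: heading 0 -> 288
RT 108: heading 288 -> 180
REPEAT 3 [
  -- iteration 1/3 --
  PU: pen up
  LT 108: heading 180 -> 288
  -- iteration 2/3 --
  PU: pen up
  LT 108: heading 288 -> 36
  -- iteration 3/3 --
  PU: pen up
  LT 108: heading 36 -> 144
]
RT 60: heading 144 -> 84
PD: pen down
LT 144: heading 84 -> 228
Final: pos=(0,0), heading=228, 0 segment(s) drawn

Answer: 228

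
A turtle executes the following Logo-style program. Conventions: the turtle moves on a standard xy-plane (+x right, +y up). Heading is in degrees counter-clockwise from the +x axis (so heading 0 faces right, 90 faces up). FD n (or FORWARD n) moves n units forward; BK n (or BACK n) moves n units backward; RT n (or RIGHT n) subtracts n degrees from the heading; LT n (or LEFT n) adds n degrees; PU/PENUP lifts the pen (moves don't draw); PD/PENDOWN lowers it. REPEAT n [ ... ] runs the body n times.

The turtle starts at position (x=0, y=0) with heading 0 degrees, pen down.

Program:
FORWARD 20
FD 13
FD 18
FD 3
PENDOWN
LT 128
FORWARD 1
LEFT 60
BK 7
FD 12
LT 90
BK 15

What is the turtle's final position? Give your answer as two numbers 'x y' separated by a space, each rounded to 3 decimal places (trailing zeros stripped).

Executing turtle program step by step:
Start: pos=(0,0), heading=0, pen down
FD 20: (0,0) -> (20,0) [heading=0, draw]
FD 13: (20,0) -> (33,0) [heading=0, draw]
FD 18: (33,0) -> (51,0) [heading=0, draw]
FD 3: (51,0) -> (54,0) [heading=0, draw]
PD: pen down
LT 128: heading 0 -> 128
FD 1: (54,0) -> (53.384,0.788) [heading=128, draw]
LT 60: heading 128 -> 188
BK 7: (53.384,0.788) -> (60.316,1.762) [heading=188, draw]
FD 12: (60.316,1.762) -> (48.433,0.092) [heading=188, draw]
LT 90: heading 188 -> 278
BK 15: (48.433,0.092) -> (46.345,14.946) [heading=278, draw]
Final: pos=(46.345,14.946), heading=278, 8 segment(s) drawn

Answer: 46.345 14.946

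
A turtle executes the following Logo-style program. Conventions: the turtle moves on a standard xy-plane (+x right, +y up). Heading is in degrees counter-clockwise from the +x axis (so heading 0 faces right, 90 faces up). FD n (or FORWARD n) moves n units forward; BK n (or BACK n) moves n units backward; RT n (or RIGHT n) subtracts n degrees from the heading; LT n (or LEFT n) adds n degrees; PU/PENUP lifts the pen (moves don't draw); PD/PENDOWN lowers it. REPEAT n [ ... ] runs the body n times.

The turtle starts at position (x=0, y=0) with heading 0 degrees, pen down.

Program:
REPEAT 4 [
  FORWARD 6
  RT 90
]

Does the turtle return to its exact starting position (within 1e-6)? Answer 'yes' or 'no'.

Answer: yes

Derivation:
Executing turtle program step by step:
Start: pos=(0,0), heading=0, pen down
REPEAT 4 [
  -- iteration 1/4 --
  FD 6: (0,0) -> (6,0) [heading=0, draw]
  RT 90: heading 0 -> 270
  -- iteration 2/4 --
  FD 6: (6,0) -> (6,-6) [heading=270, draw]
  RT 90: heading 270 -> 180
  -- iteration 3/4 --
  FD 6: (6,-6) -> (0,-6) [heading=180, draw]
  RT 90: heading 180 -> 90
  -- iteration 4/4 --
  FD 6: (0,-6) -> (0,0) [heading=90, draw]
  RT 90: heading 90 -> 0
]
Final: pos=(0,0), heading=0, 4 segment(s) drawn

Start position: (0, 0)
Final position: (0, 0)
Distance = 0; < 1e-6 -> CLOSED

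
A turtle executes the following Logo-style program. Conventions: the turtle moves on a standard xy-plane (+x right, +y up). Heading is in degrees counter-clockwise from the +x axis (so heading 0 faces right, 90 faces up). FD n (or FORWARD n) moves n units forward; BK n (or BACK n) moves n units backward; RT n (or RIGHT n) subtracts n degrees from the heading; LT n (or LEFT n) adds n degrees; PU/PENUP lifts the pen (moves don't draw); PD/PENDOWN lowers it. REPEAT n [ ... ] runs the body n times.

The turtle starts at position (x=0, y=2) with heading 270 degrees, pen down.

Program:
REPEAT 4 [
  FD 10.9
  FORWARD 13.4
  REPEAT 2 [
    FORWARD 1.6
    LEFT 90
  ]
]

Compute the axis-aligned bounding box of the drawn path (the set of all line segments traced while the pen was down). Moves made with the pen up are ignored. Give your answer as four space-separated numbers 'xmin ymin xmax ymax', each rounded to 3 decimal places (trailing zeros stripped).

Answer: 0 -23.9 1.6 2

Derivation:
Executing turtle program step by step:
Start: pos=(0,2), heading=270, pen down
REPEAT 4 [
  -- iteration 1/4 --
  FD 10.9: (0,2) -> (0,-8.9) [heading=270, draw]
  FD 13.4: (0,-8.9) -> (0,-22.3) [heading=270, draw]
  REPEAT 2 [
    -- iteration 1/2 --
    FD 1.6: (0,-22.3) -> (0,-23.9) [heading=270, draw]
    LT 90: heading 270 -> 0
    -- iteration 2/2 --
    FD 1.6: (0,-23.9) -> (1.6,-23.9) [heading=0, draw]
    LT 90: heading 0 -> 90
  ]
  -- iteration 2/4 --
  FD 10.9: (1.6,-23.9) -> (1.6,-13) [heading=90, draw]
  FD 13.4: (1.6,-13) -> (1.6,0.4) [heading=90, draw]
  REPEAT 2 [
    -- iteration 1/2 --
    FD 1.6: (1.6,0.4) -> (1.6,2) [heading=90, draw]
    LT 90: heading 90 -> 180
    -- iteration 2/2 --
    FD 1.6: (1.6,2) -> (0,2) [heading=180, draw]
    LT 90: heading 180 -> 270
  ]
  -- iteration 3/4 --
  FD 10.9: (0,2) -> (0,-8.9) [heading=270, draw]
  FD 13.4: (0,-8.9) -> (0,-22.3) [heading=270, draw]
  REPEAT 2 [
    -- iteration 1/2 --
    FD 1.6: (0,-22.3) -> (0,-23.9) [heading=270, draw]
    LT 90: heading 270 -> 0
    -- iteration 2/2 --
    FD 1.6: (0,-23.9) -> (1.6,-23.9) [heading=0, draw]
    LT 90: heading 0 -> 90
  ]
  -- iteration 4/4 --
  FD 10.9: (1.6,-23.9) -> (1.6,-13) [heading=90, draw]
  FD 13.4: (1.6,-13) -> (1.6,0.4) [heading=90, draw]
  REPEAT 2 [
    -- iteration 1/2 --
    FD 1.6: (1.6,0.4) -> (1.6,2) [heading=90, draw]
    LT 90: heading 90 -> 180
    -- iteration 2/2 --
    FD 1.6: (1.6,2) -> (0,2) [heading=180, draw]
    LT 90: heading 180 -> 270
  ]
]
Final: pos=(0,2), heading=270, 16 segment(s) drawn

Segment endpoints: x in {0, 0, 0, 0, 0, 0, 0, 0, 0, 1.6, 1.6, 1.6, 1.6, 1.6, 1.6, 1.6, 1.6}, y in {-23.9, -22.3, -13, -8.9, 0.4, 2, 2, 2, 2}
xmin=0, ymin=-23.9, xmax=1.6, ymax=2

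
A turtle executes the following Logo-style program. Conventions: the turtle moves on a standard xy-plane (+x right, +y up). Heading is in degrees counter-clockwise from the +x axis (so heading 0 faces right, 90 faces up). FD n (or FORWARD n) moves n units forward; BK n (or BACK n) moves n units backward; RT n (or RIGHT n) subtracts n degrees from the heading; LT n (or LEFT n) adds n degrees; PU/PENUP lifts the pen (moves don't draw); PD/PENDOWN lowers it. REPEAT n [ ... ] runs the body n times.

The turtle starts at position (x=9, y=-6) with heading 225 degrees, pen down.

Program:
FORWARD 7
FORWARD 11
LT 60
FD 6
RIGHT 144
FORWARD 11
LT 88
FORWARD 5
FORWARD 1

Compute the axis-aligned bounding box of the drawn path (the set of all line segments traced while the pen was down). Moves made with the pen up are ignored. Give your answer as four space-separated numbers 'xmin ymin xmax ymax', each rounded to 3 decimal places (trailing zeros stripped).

Executing turtle program step by step:
Start: pos=(9,-6), heading=225, pen down
FD 7: (9,-6) -> (4.05,-10.95) [heading=225, draw]
FD 11: (4.05,-10.95) -> (-3.728,-18.728) [heading=225, draw]
LT 60: heading 225 -> 285
FD 6: (-3.728,-18.728) -> (-2.175,-24.523) [heading=285, draw]
RT 144: heading 285 -> 141
FD 11: (-2.175,-24.523) -> (-10.724,-17.601) [heading=141, draw]
LT 88: heading 141 -> 229
FD 5: (-10.724,-17.601) -> (-14.004,-21.375) [heading=229, draw]
FD 1: (-14.004,-21.375) -> (-14.66,-22.129) [heading=229, draw]
Final: pos=(-14.66,-22.129), heading=229, 6 segment(s) drawn

Segment endpoints: x in {-14.66, -14.004, -10.724, -3.728, -2.175, 4.05, 9}, y in {-24.523, -22.129, -21.375, -18.728, -17.601, -10.95, -6}
xmin=-14.66, ymin=-24.523, xmax=9, ymax=-6

Answer: -14.66 -24.523 9 -6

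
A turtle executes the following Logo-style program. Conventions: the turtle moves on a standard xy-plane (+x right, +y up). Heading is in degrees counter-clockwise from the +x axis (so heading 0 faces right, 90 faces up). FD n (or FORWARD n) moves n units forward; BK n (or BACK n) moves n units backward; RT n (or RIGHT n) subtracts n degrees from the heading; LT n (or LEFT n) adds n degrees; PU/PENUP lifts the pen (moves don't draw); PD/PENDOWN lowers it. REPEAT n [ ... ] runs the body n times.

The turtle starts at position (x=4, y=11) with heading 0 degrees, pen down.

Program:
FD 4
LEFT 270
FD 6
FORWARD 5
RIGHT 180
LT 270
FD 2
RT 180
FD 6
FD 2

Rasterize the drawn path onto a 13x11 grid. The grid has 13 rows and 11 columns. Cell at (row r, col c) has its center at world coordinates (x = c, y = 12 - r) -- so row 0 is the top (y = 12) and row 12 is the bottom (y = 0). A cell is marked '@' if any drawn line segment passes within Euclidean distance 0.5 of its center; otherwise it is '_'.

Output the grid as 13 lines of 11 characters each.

Answer: ___________
____@@@@@__
________@__
________@__
________@__
________@__
________@__
________@__
________@__
________@__
________@__
________@__
__@@@@@@@@@

Derivation:
Segment 0: (4,11) -> (8,11)
Segment 1: (8,11) -> (8,5)
Segment 2: (8,5) -> (8,0)
Segment 3: (8,0) -> (10,-0)
Segment 4: (10,-0) -> (4,0)
Segment 5: (4,0) -> (2,0)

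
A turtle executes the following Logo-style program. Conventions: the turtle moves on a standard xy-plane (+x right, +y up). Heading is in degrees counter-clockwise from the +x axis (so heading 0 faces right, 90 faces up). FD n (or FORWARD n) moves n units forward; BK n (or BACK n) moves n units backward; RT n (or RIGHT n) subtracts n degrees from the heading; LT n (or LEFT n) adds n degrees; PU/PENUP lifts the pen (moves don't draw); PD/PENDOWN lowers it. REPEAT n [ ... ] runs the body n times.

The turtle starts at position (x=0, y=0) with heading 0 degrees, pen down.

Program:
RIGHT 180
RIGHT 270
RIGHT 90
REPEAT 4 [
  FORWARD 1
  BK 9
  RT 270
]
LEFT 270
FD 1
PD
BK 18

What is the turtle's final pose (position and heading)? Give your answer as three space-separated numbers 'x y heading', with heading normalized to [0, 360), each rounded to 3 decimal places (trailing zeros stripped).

Answer: 0 -17 90

Derivation:
Executing turtle program step by step:
Start: pos=(0,0), heading=0, pen down
RT 180: heading 0 -> 180
RT 270: heading 180 -> 270
RT 90: heading 270 -> 180
REPEAT 4 [
  -- iteration 1/4 --
  FD 1: (0,0) -> (-1,0) [heading=180, draw]
  BK 9: (-1,0) -> (8,0) [heading=180, draw]
  RT 270: heading 180 -> 270
  -- iteration 2/4 --
  FD 1: (8,0) -> (8,-1) [heading=270, draw]
  BK 9: (8,-1) -> (8,8) [heading=270, draw]
  RT 270: heading 270 -> 0
  -- iteration 3/4 --
  FD 1: (8,8) -> (9,8) [heading=0, draw]
  BK 9: (9,8) -> (0,8) [heading=0, draw]
  RT 270: heading 0 -> 90
  -- iteration 4/4 --
  FD 1: (0,8) -> (0,9) [heading=90, draw]
  BK 9: (0,9) -> (0,0) [heading=90, draw]
  RT 270: heading 90 -> 180
]
LT 270: heading 180 -> 90
FD 1: (0,0) -> (0,1) [heading=90, draw]
PD: pen down
BK 18: (0,1) -> (0,-17) [heading=90, draw]
Final: pos=(0,-17), heading=90, 10 segment(s) drawn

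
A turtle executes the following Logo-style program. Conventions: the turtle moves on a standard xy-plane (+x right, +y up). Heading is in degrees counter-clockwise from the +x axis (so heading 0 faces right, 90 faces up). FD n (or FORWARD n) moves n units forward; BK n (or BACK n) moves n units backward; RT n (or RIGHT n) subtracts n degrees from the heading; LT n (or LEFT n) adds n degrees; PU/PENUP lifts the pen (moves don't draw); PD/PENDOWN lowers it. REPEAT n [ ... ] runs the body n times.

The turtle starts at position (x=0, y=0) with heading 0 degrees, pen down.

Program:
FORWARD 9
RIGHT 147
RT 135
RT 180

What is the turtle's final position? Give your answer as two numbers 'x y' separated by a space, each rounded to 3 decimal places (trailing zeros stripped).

Executing turtle program step by step:
Start: pos=(0,0), heading=0, pen down
FD 9: (0,0) -> (9,0) [heading=0, draw]
RT 147: heading 0 -> 213
RT 135: heading 213 -> 78
RT 180: heading 78 -> 258
Final: pos=(9,0), heading=258, 1 segment(s) drawn

Answer: 9 0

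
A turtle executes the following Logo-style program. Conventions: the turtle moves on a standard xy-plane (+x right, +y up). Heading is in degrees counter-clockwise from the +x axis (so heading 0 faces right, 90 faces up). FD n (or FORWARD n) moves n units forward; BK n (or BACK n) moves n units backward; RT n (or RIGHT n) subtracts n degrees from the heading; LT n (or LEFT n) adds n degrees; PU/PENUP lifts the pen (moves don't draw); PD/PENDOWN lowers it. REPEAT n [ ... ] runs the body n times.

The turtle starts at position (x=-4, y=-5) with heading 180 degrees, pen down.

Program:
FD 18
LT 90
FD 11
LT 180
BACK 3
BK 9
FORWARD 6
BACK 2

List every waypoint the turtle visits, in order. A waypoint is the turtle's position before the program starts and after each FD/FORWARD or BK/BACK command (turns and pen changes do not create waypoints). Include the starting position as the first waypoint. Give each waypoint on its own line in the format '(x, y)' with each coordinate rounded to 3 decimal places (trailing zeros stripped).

Executing turtle program step by step:
Start: pos=(-4,-5), heading=180, pen down
FD 18: (-4,-5) -> (-22,-5) [heading=180, draw]
LT 90: heading 180 -> 270
FD 11: (-22,-5) -> (-22,-16) [heading=270, draw]
LT 180: heading 270 -> 90
BK 3: (-22,-16) -> (-22,-19) [heading=90, draw]
BK 9: (-22,-19) -> (-22,-28) [heading=90, draw]
FD 6: (-22,-28) -> (-22,-22) [heading=90, draw]
BK 2: (-22,-22) -> (-22,-24) [heading=90, draw]
Final: pos=(-22,-24), heading=90, 6 segment(s) drawn
Waypoints (7 total):
(-4, -5)
(-22, -5)
(-22, -16)
(-22, -19)
(-22, -28)
(-22, -22)
(-22, -24)

Answer: (-4, -5)
(-22, -5)
(-22, -16)
(-22, -19)
(-22, -28)
(-22, -22)
(-22, -24)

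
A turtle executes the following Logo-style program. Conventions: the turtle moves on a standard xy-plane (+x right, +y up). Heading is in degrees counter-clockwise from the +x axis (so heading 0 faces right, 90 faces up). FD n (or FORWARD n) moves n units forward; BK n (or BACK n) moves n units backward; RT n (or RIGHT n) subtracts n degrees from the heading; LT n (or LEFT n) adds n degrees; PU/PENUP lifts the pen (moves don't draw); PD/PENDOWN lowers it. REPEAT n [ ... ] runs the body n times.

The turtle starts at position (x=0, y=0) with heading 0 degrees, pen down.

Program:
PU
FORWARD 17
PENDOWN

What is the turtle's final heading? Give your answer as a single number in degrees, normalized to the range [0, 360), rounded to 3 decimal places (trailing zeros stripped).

Answer: 0

Derivation:
Executing turtle program step by step:
Start: pos=(0,0), heading=0, pen down
PU: pen up
FD 17: (0,0) -> (17,0) [heading=0, move]
PD: pen down
Final: pos=(17,0), heading=0, 0 segment(s) drawn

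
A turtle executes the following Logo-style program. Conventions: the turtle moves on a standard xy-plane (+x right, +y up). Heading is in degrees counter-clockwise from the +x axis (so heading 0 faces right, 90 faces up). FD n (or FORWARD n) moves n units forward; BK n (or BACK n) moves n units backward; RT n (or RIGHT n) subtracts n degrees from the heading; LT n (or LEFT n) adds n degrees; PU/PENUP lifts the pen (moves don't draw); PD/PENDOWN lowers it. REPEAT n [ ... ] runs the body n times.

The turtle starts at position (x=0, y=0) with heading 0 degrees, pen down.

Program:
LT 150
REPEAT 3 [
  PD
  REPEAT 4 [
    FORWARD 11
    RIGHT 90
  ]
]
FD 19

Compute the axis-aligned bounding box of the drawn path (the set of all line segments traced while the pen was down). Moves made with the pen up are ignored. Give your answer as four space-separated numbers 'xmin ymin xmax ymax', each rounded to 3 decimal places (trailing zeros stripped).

Answer: -16.454 0 5.5 15.026

Derivation:
Executing turtle program step by step:
Start: pos=(0,0), heading=0, pen down
LT 150: heading 0 -> 150
REPEAT 3 [
  -- iteration 1/3 --
  PD: pen down
  REPEAT 4 [
    -- iteration 1/4 --
    FD 11: (0,0) -> (-9.526,5.5) [heading=150, draw]
    RT 90: heading 150 -> 60
    -- iteration 2/4 --
    FD 11: (-9.526,5.5) -> (-4.026,15.026) [heading=60, draw]
    RT 90: heading 60 -> 330
    -- iteration 3/4 --
    FD 11: (-4.026,15.026) -> (5.5,9.526) [heading=330, draw]
    RT 90: heading 330 -> 240
    -- iteration 4/4 --
    FD 11: (5.5,9.526) -> (0,0) [heading=240, draw]
    RT 90: heading 240 -> 150
  ]
  -- iteration 2/3 --
  PD: pen down
  REPEAT 4 [
    -- iteration 1/4 --
    FD 11: (0,0) -> (-9.526,5.5) [heading=150, draw]
    RT 90: heading 150 -> 60
    -- iteration 2/4 --
    FD 11: (-9.526,5.5) -> (-4.026,15.026) [heading=60, draw]
    RT 90: heading 60 -> 330
    -- iteration 3/4 --
    FD 11: (-4.026,15.026) -> (5.5,9.526) [heading=330, draw]
    RT 90: heading 330 -> 240
    -- iteration 4/4 --
    FD 11: (5.5,9.526) -> (0,0) [heading=240, draw]
    RT 90: heading 240 -> 150
  ]
  -- iteration 3/3 --
  PD: pen down
  REPEAT 4 [
    -- iteration 1/4 --
    FD 11: (0,0) -> (-9.526,5.5) [heading=150, draw]
    RT 90: heading 150 -> 60
    -- iteration 2/4 --
    FD 11: (-9.526,5.5) -> (-4.026,15.026) [heading=60, draw]
    RT 90: heading 60 -> 330
    -- iteration 3/4 --
    FD 11: (-4.026,15.026) -> (5.5,9.526) [heading=330, draw]
    RT 90: heading 330 -> 240
    -- iteration 4/4 --
    FD 11: (5.5,9.526) -> (0,0) [heading=240, draw]
    RT 90: heading 240 -> 150
  ]
]
FD 19: (0,0) -> (-16.454,9.5) [heading=150, draw]
Final: pos=(-16.454,9.5), heading=150, 13 segment(s) drawn

Segment endpoints: x in {-16.454, -9.526, -9.526, -9.526, -4.026, -4.026, 0, 0, 0, 0, 5.5, 5.5}, y in {0, 0, 0, 0, 5.5, 5.5, 5.5, 9.5, 9.526, 9.526, 15.026, 15.026}
xmin=-16.454, ymin=0, xmax=5.5, ymax=15.026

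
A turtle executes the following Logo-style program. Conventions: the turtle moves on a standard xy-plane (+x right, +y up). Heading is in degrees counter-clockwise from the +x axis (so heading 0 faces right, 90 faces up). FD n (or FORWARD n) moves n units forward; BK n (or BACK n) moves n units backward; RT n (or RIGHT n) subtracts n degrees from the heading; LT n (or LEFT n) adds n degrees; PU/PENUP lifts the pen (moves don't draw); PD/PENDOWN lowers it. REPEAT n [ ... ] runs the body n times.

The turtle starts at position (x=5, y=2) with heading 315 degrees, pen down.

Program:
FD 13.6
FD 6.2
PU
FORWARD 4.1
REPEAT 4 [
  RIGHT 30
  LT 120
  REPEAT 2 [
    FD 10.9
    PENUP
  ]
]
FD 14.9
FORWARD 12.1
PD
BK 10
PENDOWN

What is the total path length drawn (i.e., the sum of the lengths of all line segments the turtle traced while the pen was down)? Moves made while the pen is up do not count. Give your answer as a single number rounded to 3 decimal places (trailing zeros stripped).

Answer: 29.8

Derivation:
Executing turtle program step by step:
Start: pos=(5,2), heading=315, pen down
FD 13.6: (5,2) -> (14.617,-7.617) [heading=315, draw]
FD 6.2: (14.617,-7.617) -> (19.001,-12.001) [heading=315, draw]
PU: pen up
FD 4.1: (19.001,-12.001) -> (21.9,-14.9) [heading=315, move]
REPEAT 4 [
  -- iteration 1/4 --
  RT 30: heading 315 -> 285
  LT 120: heading 285 -> 45
  REPEAT 2 [
    -- iteration 1/2 --
    FD 10.9: (21.9,-14.9) -> (29.607,-7.192) [heading=45, move]
    PU: pen up
    -- iteration 2/2 --
    FD 10.9: (29.607,-7.192) -> (37.315,0.515) [heading=45, move]
    PU: pen up
  ]
  -- iteration 2/4 --
  RT 30: heading 45 -> 15
  LT 120: heading 15 -> 135
  REPEAT 2 [
    -- iteration 1/2 --
    FD 10.9: (37.315,0.515) -> (29.607,8.223) [heading=135, move]
    PU: pen up
    -- iteration 2/2 --
    FD 10.9: (29.607,8.223) -> (21.9,15.93) [heading=135, move]
    PU: pen up
  ]
  -- iteration 3/4 --
  RT 30: heading 135 -> 105
  LT 120: heading 105 -> 225
  REPEAT 2 [
    -- iteration 1/2 --
    FD 10.9: (21.9,15.93) -> (14.192,8.223) [heading=225, move]
    PU: pen up
    -- iteration 2/2 --
    FD 10.9: (14.192,8.223) -> (6.485,0.515) [heading=225, move]
    PU: pen up
  ]
  -- iteration 4/4 --
  RT 30: heading 225 -> 195
  LT 120: heading 195 -> 315
  REPEAT 2 [
    -- iteration 1/2 --
    FD 10.9: (6.485,0.515) -> (14.192,-7.192) [heading=315, move]
    PU: pen up
    -- iteration 2/2 --
    FD 10.9: (14.192,-7.192) -> (21.9,-14.9) [heading=315, move]
    PU: pen up
  ]
]
FD 14.9: (21.9,-14.9) -> (32.436,-25.436) [heading=315, move]
FD 12.1: (32.436,-25.436) -> (40.992,-33.992) [heading=315, move]
PD: pen down
BK 10: (40.992,-33.992) -> (33.921,-26.921) [heading=315, draw]
PD: pen down
Final: pos=(33.921,-26.921), heading=315, 3 segment(s) drawn

Segment lengths:
  seg 1: (5,2) -> (14.617,-7.617), length = 13.6
  seg 2: (14.617,-7.617) -> (19.001,-12.001), length = 6.2
  seg 3: (40.992,-33.992) -> (33.921,-26.921), length = 10
Total = 29.8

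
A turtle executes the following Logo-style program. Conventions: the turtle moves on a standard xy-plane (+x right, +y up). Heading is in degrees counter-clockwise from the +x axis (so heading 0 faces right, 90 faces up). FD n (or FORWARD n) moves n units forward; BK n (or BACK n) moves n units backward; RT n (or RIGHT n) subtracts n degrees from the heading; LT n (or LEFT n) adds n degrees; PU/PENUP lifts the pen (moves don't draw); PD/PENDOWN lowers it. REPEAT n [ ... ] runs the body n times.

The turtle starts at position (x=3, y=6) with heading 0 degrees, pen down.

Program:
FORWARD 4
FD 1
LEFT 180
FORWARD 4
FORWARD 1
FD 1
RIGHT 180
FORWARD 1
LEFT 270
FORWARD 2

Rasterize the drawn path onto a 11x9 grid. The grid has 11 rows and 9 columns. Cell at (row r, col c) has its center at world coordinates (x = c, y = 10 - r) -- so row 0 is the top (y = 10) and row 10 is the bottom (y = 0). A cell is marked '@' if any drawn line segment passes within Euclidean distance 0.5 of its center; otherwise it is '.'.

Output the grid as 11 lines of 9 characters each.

Segment 0: (3,6) -> (7,6)
Segment 1: (7,6) -> (8,6)
Segment 2: (8,6) -> (4,6)
Segment 3: (4,6) -> (3,6)
Segment 4: (3,6) -> (2,6)
Segment 5: (2,6) -> (3,6)
Segment 6: (3,6) -> (3,4)

Answer: .........
.........
.........
.........
..@@@@@@@
...@.....
...@.....
.........
.........
.........
.........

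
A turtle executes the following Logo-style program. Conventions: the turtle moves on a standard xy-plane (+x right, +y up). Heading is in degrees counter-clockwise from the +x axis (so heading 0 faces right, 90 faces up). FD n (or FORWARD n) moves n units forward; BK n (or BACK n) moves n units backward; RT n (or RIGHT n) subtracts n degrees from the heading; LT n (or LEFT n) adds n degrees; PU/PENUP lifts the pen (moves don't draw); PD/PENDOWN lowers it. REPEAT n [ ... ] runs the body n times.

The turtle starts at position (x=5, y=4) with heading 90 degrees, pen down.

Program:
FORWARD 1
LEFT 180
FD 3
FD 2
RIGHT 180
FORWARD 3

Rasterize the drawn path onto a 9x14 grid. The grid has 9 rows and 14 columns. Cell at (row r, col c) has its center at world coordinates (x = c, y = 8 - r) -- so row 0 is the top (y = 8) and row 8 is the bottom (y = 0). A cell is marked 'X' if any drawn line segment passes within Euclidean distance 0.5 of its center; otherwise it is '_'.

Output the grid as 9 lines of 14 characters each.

Answer: ______________
______________
______________
_____X________
_____X________
_____X________
_____X________
_____X________
_____X________

Derivation:
Segment 0: (5,4) -> (5,5)
Segment 1: (5,5) -> (5,2)
Segment 2: (5,2) -> (5,0)
Segment 3: (5,0) -> (5,3)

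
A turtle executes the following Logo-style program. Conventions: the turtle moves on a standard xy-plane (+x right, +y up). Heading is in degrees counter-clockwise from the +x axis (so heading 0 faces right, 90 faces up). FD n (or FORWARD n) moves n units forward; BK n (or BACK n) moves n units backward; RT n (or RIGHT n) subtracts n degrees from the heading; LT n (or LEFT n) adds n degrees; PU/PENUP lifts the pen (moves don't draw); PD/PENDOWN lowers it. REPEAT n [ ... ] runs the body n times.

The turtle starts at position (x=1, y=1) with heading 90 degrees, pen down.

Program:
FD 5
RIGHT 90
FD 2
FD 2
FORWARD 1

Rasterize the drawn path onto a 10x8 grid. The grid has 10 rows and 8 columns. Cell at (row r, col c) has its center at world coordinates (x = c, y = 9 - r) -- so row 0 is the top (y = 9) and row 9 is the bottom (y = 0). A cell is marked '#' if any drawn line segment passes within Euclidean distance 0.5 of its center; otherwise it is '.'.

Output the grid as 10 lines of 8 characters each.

Answer: ........
........
........
.######.
.#......
.#......
.#......
.#......
.#......
........

Derivation:
Segment 0: (1,1) -> (1,6)
Segment 1: (1,6) -> (3,6)
Segment 2: (3,6) -> (5,6)
Segment 3: (5,6) -> (6,6)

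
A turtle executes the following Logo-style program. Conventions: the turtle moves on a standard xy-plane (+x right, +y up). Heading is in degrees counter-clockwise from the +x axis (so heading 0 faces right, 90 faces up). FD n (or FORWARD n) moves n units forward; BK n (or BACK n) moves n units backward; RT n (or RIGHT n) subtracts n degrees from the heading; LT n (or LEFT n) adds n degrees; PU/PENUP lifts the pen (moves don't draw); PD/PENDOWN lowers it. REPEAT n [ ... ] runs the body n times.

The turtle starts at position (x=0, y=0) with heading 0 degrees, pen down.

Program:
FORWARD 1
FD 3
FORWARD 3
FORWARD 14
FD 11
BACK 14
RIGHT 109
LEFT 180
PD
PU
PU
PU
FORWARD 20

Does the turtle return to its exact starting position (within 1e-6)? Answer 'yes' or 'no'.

Executing turtle program step by step:
Start: pos=(0,0), heading=0, pen down
FD 1: (0,0) -> (1,0) [heading=0, draw]
FD 3: (1,0) -> (4,0) [heading=0, draw]
FD 3: (4,0) -> (7,0) [heading=0, draw]
FD 14: (7,0) -> (21,0) [heading=0, draw]
FD 11: (21,0) -> (32,0) [heading=0, draw]
BK 14: (32,0) -> (18,0) [heading=0, draw]
RT 109: heading 0 -> 251
LT 180: heading 251 -> 71
PD: pen down
PU: pen up
PU: pen up
PU: pen up
FD 20: (18,0) -> (24.511,18.91) [heading=71, move]
Final: pos=(24.511,18.91), heading=71, 6 segment(s) drawn

Start position: (0, 0)
Final position: (24.511, 18.91)
Distance = 30.958; >= 1e-6 -> NOT closed

Answer: no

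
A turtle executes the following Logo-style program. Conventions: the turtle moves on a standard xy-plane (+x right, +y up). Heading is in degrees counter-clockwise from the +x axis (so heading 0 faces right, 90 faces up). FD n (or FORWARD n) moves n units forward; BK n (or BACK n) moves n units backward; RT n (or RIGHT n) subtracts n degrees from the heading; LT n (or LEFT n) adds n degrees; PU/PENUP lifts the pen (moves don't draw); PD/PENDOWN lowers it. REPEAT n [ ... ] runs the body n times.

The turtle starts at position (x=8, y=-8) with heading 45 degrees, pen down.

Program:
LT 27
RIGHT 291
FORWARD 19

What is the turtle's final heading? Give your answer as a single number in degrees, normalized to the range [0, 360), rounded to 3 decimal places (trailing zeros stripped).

Executing turtle program step by step:
Start: pos=(8,-8), heading=45, pen down
LT 27: heading 45 -> 72
RT 291: heading 72 -> 141
FD 19: (8,-8) -> (-6.766,3.957) [heading=141, draw]
Final: pos=(-6.766,3.957), heading=141, 1 segment(s) drawn

Answer: 141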